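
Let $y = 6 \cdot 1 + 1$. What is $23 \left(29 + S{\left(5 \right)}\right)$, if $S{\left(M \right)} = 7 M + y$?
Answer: $1633$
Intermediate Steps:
$y = 7$ ($y = 6 + 1 = 7$)
$S{\left(M \right)} = 7 + 7 M$ ($S{\left(M \right)} = 7 M + 7 = 7 + 7 M$)
$23 \left(29 + S{\left(5 \right)}\right) = 23 \left(29 + \left(7 + 7 \cdot 5\right)\right) = 23 \left(29 + \left(7 + 35\right)\right) = 23 \left(29 + 42\right) = 23 \cdot 71 = 1633$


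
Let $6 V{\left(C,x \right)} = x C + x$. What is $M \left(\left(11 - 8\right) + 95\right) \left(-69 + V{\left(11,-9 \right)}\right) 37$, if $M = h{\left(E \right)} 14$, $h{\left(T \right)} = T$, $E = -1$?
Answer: $4416468$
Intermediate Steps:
$V{\left(C,x \right)} = \frac{x}{6} + \frac{C x}{6}$ ($V{\left(C,x \right)} = \frac{x C + x}{6} = \frac{C x + x}{6} = \frac{x + C x}{6} = \frac{x}{6} + \frac{C x}{6}$)
$M = -14$ ($M = \left(-1\right) 14 = -14$)
$M \left(\left(11 - 8\right) + 95\right) \left(-69 + V{\left(11,-9 \right)}\right) 37 = - 14 \left(\left(11 - 8\right) + 95\right) \left(-69 + \frac{1}{6} \left(-9\right) \left(1 + 11\right)\right) 37 = - 14 \left(3 + 95\right) \left(-69 + \frac{1}{6} \left(-9\right) 12\right) 37 = - 14 \cdot 98 \left(-69 - 18\right) 37 = - 14 \cdot 98 \left(-87\right) 37 = \left(-14\right) \left(-8526\right) 37 = 119364 \cdot 37 = 4416468$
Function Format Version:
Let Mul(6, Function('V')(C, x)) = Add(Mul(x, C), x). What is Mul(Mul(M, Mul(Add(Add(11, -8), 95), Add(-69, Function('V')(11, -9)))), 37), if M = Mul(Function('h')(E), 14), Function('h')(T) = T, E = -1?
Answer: 4416468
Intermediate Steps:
Function('V')(C, x) = Add(Mul(Rational(1, 6), x), Mul(Rational(1, 6), C, x)) (Function('V')(C, x) = Mul(Rational(1, 6), Add(Mul(x, C), x)) = Mul(Rational(1, 6), Add(Mul(C, x), x)) = Mul(Rational(1, 6), Add(x, Mul(C, x))) = Add(Mul(Rational(1, 6), x), Mul(Rational(1, 6), C, x)))
M = -14 (M = Mul(-1, 14) = -14)
Mul(Mul(M, Mul(Add(Add(11, -8), 95), Add(-69, Function('V')(11, -9)))), 37) = Mul(Mul(-14, Mul(Add(Add(11, -8), 95), Add(-69, Mul(Rational(1, 6), -9, Add(1, 11))))), 37) = Mul(Mul(-14, Mul(Add(3, 95), Add(-69, Mul(Rational(1, 6), -9, 12)))), 37) = Mul(Mul(-14, Mul(98, Add(-69, -18))), 37) = Mul(Mul(-14, Mul(98, -87)), 37) = Mul(Mul(-14, -8526), 37) = Mul(119364, 37) = 4416468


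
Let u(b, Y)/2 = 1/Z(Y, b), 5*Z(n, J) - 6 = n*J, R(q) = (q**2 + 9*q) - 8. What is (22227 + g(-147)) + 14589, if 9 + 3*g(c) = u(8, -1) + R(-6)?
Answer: 110408/3 ≈ 36803.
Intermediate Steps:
R(q) = -8 + q**2 + 9*q
Z(n, J) = 6/5 + J*n/5 (Z(n, J) = 6/5 + (n*J)/5 = 6/5 + (J*n)/5 = 6/5 + J*n/5)
u(b, Y) = 2/(6/5 + Y*b/5) (u(b, Y) = 2*(1/(6/5 + b*Y/5)) = 2*(1/(6/5 + Y*b/5)) = 2/(6/5 + Y*b/5))
g(c) = -40/3 (g(c) = -3 + (10/(6 - 1*8) + (-8 + (-6)**2 + 9*(-6)))/3 = -3 + (10/(6 - 8) + (-8 + 36 - 54))/3 = -3 + (10/(-2) - 26)/3 = -3 + (10*(-1/2) - 26)/3 = -3 + (-5 - 26)/3 = -3 + (1/3)*(-31) = -3 - 31/3 = -40/3)
(22227 + g(-147)) + 14589 = (22227 - 40/3) + 14589 = 66641/3 + 14589 = 110408/3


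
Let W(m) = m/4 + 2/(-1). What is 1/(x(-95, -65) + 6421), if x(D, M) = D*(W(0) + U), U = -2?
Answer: 1/6801 ≈ 0.00014704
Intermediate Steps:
W(m) = -2 + m/4 (W(m) = m*(¼) + 2*(-1) = m/4 - 2 = -2 + m/4)
x(D, M) = -4*D (x(D, M) = D*((-2 + (¼)*0) - 2) = D*((-2 + 0) - 2) = D*(-2 - 2) = D*(-4) = -4*D)
1/(x(-95, -65) + 6421) = 1/(-4*(-95) + 6421) = 1/(380 + 6421) = 1/6801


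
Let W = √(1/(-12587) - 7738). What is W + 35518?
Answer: 35518 + 9*I*√15135200389/12587 ≈ 35518.0 + 87.966*I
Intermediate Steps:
W = 9*I*√15135200389/12587 (W = √(-1/12587 - 7738) = √(-97398207/12587) = 9*I*√15135200389/12587 ≈ 87.966*I)
W + 35518 = 9*I*√15135200389/12587 + 35518 = 35518 + 9*I*√15135200389/12587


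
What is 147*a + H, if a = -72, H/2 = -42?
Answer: -10668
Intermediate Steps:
H = -84 (H = 2*(-42) = -84)
147*a + H = 147*(-72) - 84 = -10584 - 84 = -10668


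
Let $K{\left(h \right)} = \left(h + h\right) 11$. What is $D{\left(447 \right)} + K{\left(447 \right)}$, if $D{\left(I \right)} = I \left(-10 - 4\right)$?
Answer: $3576$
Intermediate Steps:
$K{\left(h \right)} = 22 h$ ($K{\left(h \right)} = 2 h 11 = 22 h$)
$D{\left(I \right)} = - 14 I$ ($D{\left(I \right)} = I \left(-14\right) = - 14 I$)
$D{\left(447 \right)} + K{\left(447 \right)} = \left(-14\right) 447 + 22 \cdot 447 = -6258 + 9834 = 3576$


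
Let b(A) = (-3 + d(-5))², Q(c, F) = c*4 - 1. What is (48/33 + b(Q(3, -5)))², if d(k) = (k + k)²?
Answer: 10715355225/121 ≈ 8.8557e+7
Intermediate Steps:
d(k) = 4*k² (d(k) = (2*k)² = 4*k²)
Q(c, F) = -1 + 4*c (Q(c, F) = 4*c - 1 = -1 + 4*c)
b(A) = 9409 (b(A) = (-3 + 4*(-5)²)² = (-3 + 4*25)² = (-3 + 100)² = 97² = 9409)
(48/33 + b(Q(3, -5)))² = (48/33 + 9409)² = (48*(1/33) + 9409)² = (16/11 + 9409)² = (103515/11)² = 10715355225/121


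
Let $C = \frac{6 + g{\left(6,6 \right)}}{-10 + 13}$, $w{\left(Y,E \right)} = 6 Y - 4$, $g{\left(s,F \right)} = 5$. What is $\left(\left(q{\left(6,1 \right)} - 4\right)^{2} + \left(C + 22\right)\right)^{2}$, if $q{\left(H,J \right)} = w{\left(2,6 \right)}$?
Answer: $\frac{15625}{9} \approx 1736.1$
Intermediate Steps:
$w{\left(Y,E \right)} = -4 + 6 Y$
$q{\left(H,J \right)} = 8$ ($q{\left(H,J \right)} = -4 + 6 \cdot 2 = -4 + 12 = 8$)
$C = \frac{11}{3}$ ($C = \frac{6 + 5}{-10 + 13} = \frac{11}{3} \approx 3.6667$)
$\left(\left(q{\left(6,1 \right)} - 4\right)^{2} + \left(C + 22\right)\right)^{2} = \left(\left(8 - 4\right)^{2} + \left(\frac{11}{3} + 22\right)\right)^{2} = \left(4^{2} + \frac{77}{3}\right)^{2} = \left(16 + \frac{77}{3}\right)^{2} = \left(\frac{125}{3}\right)^{2} = \frac{15625}{9}$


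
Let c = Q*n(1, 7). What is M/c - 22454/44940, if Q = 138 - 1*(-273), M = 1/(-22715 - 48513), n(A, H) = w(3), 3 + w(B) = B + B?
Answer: -164333577103/328901344380 ≈ -0.49964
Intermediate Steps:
w(B) = -3 + 2*B (w(B) = -3 + (B + B) = -3 + 2*B)
n(A, H) = 3 (n(A, H) = -3 + 2*3 = -3 + 6 = 3)
M = -1/71228 (M = 1/(-71228) = -1/71228 ≈ -1.4039e-5)
Q = 411 (Q = 138 + 273 = 411)
c = 1233 (c = 411*3 = 1233)
M/c - 22454/44940 = -1/71228/1233 - 22454/44940 = -1/71228*1/1233 - 22454*1/44940 = -1/87824124 - 11227/22470 = -164333577103/328901344380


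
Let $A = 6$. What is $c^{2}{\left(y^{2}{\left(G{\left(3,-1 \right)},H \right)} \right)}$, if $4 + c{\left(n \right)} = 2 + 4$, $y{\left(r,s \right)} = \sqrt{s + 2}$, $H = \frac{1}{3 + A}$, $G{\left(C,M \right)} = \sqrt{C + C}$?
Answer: $4$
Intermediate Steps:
$G{\left(C,M \right)} = \sqrt{2} \sqrt{C}$ ($G{\left(C,M \right)} = \sqrt{2 C} = \sqrt{2} \sqrt{C}$)
$H = \frac{1}{9}$ ($H = \frac{1}{3 + 6} = \frac{1}{9} \approx 0.11111$)
$y{\left(r,s \right)} = \sqrt{2 + s}$
$c{\left(n \right)} = 2$ ($c{\left(n \right)} = -4 + \left(2 + 4\right) = -4 + 6 = 2$)
$c^{2}{\left(y^{2}{\left(G{\left(3,-1 \right)},H \right)} \right)} = 2^{2} = 4$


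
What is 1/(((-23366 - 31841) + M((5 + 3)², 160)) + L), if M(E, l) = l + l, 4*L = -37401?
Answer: -4/256949 ≈ -1.5567e-5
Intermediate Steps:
L = -37401/4 (L = (¼)*(-37401) = -37401/4 ≈ -9350.3)
M(E, l) = 2*l
1/(((-23366 - 31841) + M((5 + 3)², 160)) + L) = 1/(((-23366 - 31841) + 2*160) - 37401/4) = 1/((-55207 + 320) - 37401/4) = 1/(-54887 - 37401/4) = 1/(-256949/4) = -4/256949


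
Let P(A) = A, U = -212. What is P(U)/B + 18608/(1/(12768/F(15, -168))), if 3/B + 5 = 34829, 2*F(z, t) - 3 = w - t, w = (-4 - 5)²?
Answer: -1725856/3 ≈ -5.7529e+5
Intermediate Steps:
w = 81 (w = (-9)² = 81)
F(z, t) = 42 - t/2 (F(z, t) = 3/2 + (81 - t)/2 = 3/2 + (81/2 - t/2) = 42 - t/2)
B = 1/11608 (B = 3/(-5 + 34829) = 3/34824 = 3*(1/34824) = 1/11608 ≈ 8.6147e-5)
P(U)/B + 18608/(1/(12768/F(15, -168))) = -212/1/11608 + 18608/(1/(12768/(42 - ½*(-168)))) = -212*11608 + 18608/(1/(12768/(42 + 84))) = -2460896 + 18608/(1/(12768/126)) = -2460896 + 18608/(1/(12768*(1/126))) = -2460896 + 18608/(1/(304/3)) = -2460896 + 18608/(3/304) = -2460896 + 18608*(304/3) = -2460896 + 5656832/3 = -1725856/3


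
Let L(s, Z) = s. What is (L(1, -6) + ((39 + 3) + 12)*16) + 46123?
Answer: 46988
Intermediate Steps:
(L(1, -6) + ((39 + 3) + 12)*16) + 46123 = (1 + ((39 + 3) + 12)*16) + 46123 = (1 + (42 + 12)*16) + 46123 = (1 + 54*16) + 46123 = (1 + 864) + 46123 = 865 + 46123 = 46988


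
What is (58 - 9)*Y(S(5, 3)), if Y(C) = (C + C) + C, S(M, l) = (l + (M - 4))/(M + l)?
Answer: 147/2 ≈ 73.500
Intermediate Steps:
S(M, l) = (-4 + M + l)/(M + l) (S(M, l) = (l + (-4 + M))/(M + l) = (-4 + M + l)/(M + l))
Y(C) = 3*C (Y(C) = 2*C + C = 3*C)
(58 - 9)*Y(S(5, 3)) = (58 - 9)*(3*((-4 + 5 + 3)/(5 + 3))) = 49*(3*(4/8)) = 49*(3*((1/8)*4)) = 49*(3*(1/2)) = 49*(3/2) = 147/2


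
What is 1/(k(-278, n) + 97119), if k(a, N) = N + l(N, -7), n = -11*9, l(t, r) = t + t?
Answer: 1/96822 ≈ 1.0328e-5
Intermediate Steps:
l(t, r) = 2*t
n = -99
k(a, N) = 3*N (k(a, N) = N + 2*N = 3*N)
1/(k(-278, n) + 97119) = 1/(3*(-99) + 97119) = 1/(-297 + 97119) = 1/96822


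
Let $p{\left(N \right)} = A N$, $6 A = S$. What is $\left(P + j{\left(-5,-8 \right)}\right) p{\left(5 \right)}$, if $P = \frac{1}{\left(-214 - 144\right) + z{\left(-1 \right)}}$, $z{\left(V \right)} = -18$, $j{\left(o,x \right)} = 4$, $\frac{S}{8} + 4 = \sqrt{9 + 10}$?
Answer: $- \frac{5010}{47} + \frac{2505 \sqrt{19}}{94} \approx 9.5643$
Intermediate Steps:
$S = -32 + 8 \sqrt{19}$ ($S = -32 + 8 \sqrt{9 + 10} = -32 + 8 \sqrt{19} \approx 2.8712$)
$A = - \frac{16}{3} + \frac{4 \sqrt{19}}{3}$ ($A = \frac{-32 + 8 \sqrt{19}}{6} = - \frac{16}{3} + \frac{4 \sqrt{19}}{3} \approx 0.47853$)
$p{\left(N \right)} = N \left(- \frac{16}{3} + \frac{4 \sqrt{19}}{3}\right)$ ($p{\left(N \right)} = \left(- \frac{16}{3} + \frac{4 \sqrt{19}}{3}\right) N = N \left(- \frac{16}{3} + \frac{4 \sqrt{19}}{3}\right)$)
$P = - \frac{1}{376}$ ($P = \frac{1}{\left(-214 - 144\right) - 18} = \frac{1}{-358 - 18} = \frac{1}{-376} = - \frac{1}{376} \approx -0.0026596$)
$\left(P + j{\left(-5,-8 \right)}\right) p{\left(5 \right)} = \left(- \frac{1}{376} + 4\right) \frac{4}{3} \cdot 5 \left(-4 + \sqrt{19}\right) = \frac{1503 \left(- \frac{80}{3} + \frac{20 \sqrt{19}}{3}\right)}{376} = - \frac{5010}{47} + \frac{2505 \sqrt{19}}{94}$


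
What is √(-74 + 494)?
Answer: 2*√105 ≈ 20.494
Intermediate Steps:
√(-74 + 494) = √420 = 2*√105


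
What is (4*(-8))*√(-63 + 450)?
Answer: -96*√43 ≈ -629.51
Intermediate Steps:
(4*(-8))*√(-63 + 450) = -96*√43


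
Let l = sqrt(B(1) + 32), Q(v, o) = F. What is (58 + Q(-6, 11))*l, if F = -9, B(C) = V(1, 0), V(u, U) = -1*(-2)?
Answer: 49*sqrt(34) ≈ 285.72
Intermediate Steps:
V(u, U) = 2
B(C) = 2
Q(v, o) = -9
l = sqrt(34) (l = sqrt(2 + 32) = sqrt(34) ≈ 5.8309)
(58 + Q(-6, 11))*l = (58 - 9)*sqrt(34) = 49*sqrt(34)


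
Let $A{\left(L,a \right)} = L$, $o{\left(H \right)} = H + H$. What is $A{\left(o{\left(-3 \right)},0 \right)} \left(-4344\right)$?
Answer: $26064$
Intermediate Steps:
$o{\left(H \right)} = 2 H$
$A{\left(o{\left(-3 \right)},0 \right)} \left(-4344\right) = 2 \left(-3\right) \left(-4344\right) = \left(-6\right) \left(-4344\right) = 26064$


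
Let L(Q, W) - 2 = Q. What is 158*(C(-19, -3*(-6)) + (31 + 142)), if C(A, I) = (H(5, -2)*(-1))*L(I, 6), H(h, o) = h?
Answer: 11534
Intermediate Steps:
L(Q, W) = 2 + Q
C(A, I) = -10 - 5*I (C(A, I) = (5*(-1))*(2 + I) = -5*(2 + I) = -10 - 5*I)
158*(C(-19, -3*(-6)) + (31 + 142)) = 158*((-10 - (-15)*(-6)) + (31 + 142)) = 158*((-10 - 5*18) + 173) = 158*((-10 - 90) + 173) = 158*(-100 + 173) = 158*73 = 11534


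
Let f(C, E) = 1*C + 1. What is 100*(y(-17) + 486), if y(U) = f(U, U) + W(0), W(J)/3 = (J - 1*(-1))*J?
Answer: 47000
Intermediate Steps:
f(C, E) = 1 + C (f(C, E) = C + 1 = 1 + C)
W(J) = 3*J*(1 + J) (W(J) = 3*((J - 1*(-1))*J) = 3*((J + 1)*J) = 3*((1 + J)*J) = 3*(J*(1 + J)) = 3*J*(1 + J))
y(U) = 1 + U (y(U) = (1 + U) + 3*0*(1 + 0) = (1 + U) + 3*0*1 = (1 + U) + 0 = 1 + U)
100*(y(-17) + 486) = 100*((1 - 17) + 486) = 100*(-16 + 486) = 100*470 = 47000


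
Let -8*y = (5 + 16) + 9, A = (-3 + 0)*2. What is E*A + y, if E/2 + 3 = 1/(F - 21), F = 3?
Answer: 395/12 ≈ 32.917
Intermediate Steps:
A = -6 (A = -3*2 = -6)
y = -15/4 (y = -((5 + 16) + 9)/8 = -(21 + 9)/8 = -⅛*30 = -15/4 ≈ -3.7500)
E = -55/9 (E = -6 + 2/(3 - 21) = -6 + 2/(-18) = -6 + 2*(-1/18) = -6 - ⅑ = -55/9 ≈ -6.1111)
E*A + y = -55/9*(-6) - 15/4 = 110/3 - 15/4 = 395/12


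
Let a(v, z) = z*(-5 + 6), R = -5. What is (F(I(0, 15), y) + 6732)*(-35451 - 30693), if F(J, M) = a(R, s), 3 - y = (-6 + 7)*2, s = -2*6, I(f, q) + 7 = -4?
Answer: -444487680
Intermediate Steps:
I(f, q) = -11 (I(f, q) = -7 - 4 = -11)
s = -12
y = 1 (y = 3 - (-6 + 7)*2 = 3 - 2 = 1)
a(v, z) = z (a(v, z) = z*1 = z)
F(J, M) = -12
(F(I(0, 15), y) + 6732)*(-35451 - 30693) = (-12 + 6732)*(-35451 - 30693) = 6720*(-66144) = -444487680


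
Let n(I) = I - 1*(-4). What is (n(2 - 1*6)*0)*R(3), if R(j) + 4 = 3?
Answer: 0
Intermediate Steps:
n(I) = 4 + I (n(I) = I + 4 = 4 + I)
R(j) = -1 (R(j) = -4 + 3 = -1)
(n(2 - 1*6)*0)*R(3) = ((4 + (2 - 1*6))*0)*(-1) = ((4 + (2 - 6))*0)*(-1) = ((4 - 4)*0)*(-1) = (0*0)*(-1) = 0*(-1) = 0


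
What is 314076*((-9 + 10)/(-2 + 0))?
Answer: -157038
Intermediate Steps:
314076*((-9 + 10)/(-2 + 0)) = 314076*(1/(-2)) = 314076*(1*(-½)) = 314076*(-½) = -157038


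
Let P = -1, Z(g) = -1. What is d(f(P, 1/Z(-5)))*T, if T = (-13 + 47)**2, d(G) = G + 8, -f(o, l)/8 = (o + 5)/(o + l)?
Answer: 27744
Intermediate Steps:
f(o, l) = -8*(5 + o)/(l + o) (f(o, l) = -8*(o + 5)/(o + l) = -8*(5 + o)/(l + o))
d(G) = 8 + G
T = 1156 (T = 34**2 = 1156)
d(f(P, 1/Z(-5)))*T = (8 + 8*(-5 - 1*(-1))/(1/(-1) - 1))*1156 = (8 + 8*(-5 + 1)/(-1 - 1))*1156 = (8 + 8*(-4)/(-2))*1156 = (8 + 8*(-1/2)*(-4))*1156 = (8 + 16)*1156 = 24*1156 = 27744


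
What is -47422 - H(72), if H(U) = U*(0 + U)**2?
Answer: -420670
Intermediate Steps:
H(U) = U**3 (H(U) = U*U**2 = U**3)
-47422 - H(72) = -47422 - 1*72**3 = -47422 - 1*373248 = -47422 - 373248 = -420670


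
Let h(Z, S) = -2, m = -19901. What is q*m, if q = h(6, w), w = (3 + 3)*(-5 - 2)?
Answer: 39802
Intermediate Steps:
w = -42 (w = 6*(-7) = -42)
q = -2
q*m = -2*(-19901) = 39802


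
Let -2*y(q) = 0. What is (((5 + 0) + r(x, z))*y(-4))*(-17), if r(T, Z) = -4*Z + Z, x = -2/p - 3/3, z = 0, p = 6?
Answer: 0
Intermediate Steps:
y(q) = 0 (y(q) = -½*0 = 0)
x = -4/3 (x = -2/6 - 3/3 = -2*⅙ - 3*⅓ = -⅓ - 1 = -4/3 ≈ -1.3333)
r(T, Z) = -3*Z
(((5 + 0) + r(x, z))*y(-4))*(-17) = (((5 + 0) - 3*0)*0)*(-17) = ((5 + 0)*0)*(-17) = (5*0)*(-17) = 0*(-17) = 0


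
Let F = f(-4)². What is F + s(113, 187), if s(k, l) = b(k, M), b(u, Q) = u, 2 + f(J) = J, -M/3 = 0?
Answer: 149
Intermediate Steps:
M = 0 (M = -3*0 = 0)
f(J) = -2 + J
F = 36 (F = (-2 - 4)² = (-6)² = 36)
s(k, l) = k
F + s(113, 187) = 36 + 113 = 149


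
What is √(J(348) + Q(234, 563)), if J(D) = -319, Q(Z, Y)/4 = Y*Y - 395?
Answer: √1265977 ≈ 1125.2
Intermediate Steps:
Q(Z, Y) = -1580 + 4*Y² (Q(Z, Y) = 4*(Y*Y - 395) = 4*(Y² - 395) = 4*(-395 + Y²) = -1580 + 4*Y²)
√(J(348) + Q(234, 563)) = √(-319 + (-1580 + 4*563²)) = √(-319 + (-1580 + 4*316969)) = √(-319 + (-1580 + 1267876)) = √(-319 + 1266296) = √1265977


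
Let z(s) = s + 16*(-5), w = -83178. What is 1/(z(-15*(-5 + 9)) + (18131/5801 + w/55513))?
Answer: -322030913/44560337195 ≈ -0.0072269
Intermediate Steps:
z(s) = -80 + s (z(s) = s - 80 = -80 + s)
1/(z(-15*(-5 + 9)) + (18131/5801 + w/55513)) = 1/((-80 - 15*(-5 + 9)) + (18131/5801 - 83178/55513)) = 1/((-80 - 15*4) + (18131*(1/5801) - 83178*1/55513)) = 1/((-80 - 60) + (18131/5801 - 83178/55513)) = 1/(-140 + 523990625/322030913) = 1/(-44560337195/322030913) = -322030913/44560337195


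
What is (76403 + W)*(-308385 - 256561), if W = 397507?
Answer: -267733558860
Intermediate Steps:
(76403 + W)*(-308385 - 256561) = (76403 + 397507)*(-308385 - 256561) = 473910*(-564946) = -267733558860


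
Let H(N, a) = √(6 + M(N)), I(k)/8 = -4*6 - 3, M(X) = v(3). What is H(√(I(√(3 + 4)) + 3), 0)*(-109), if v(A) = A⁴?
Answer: -109*√87 ≈ -1016.7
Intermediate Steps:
M(X) = 81 (M(X) = 3⁴ = 81)
I(k) = -216 (I(k) = 8*(-4*6 - 3) = 8*(-24 - 3) = 8*(-27) = -216)
H(N, a) = √87 (H(N, a) = √(6 + 81) = √87)
H(√(I(√(3 + 4)) + 3), 0)*(-109) = √87*(-109) = -109*√87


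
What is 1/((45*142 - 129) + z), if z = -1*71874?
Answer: -1/65613 ≈ -1.5241e-5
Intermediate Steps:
z = -71874
1/((45*142 - 129) + z) = 1/((45*142 - 129) - 71874) = 1/((6390 - 129) - 71874) = 1/(6261 - 71874) = 1/(-65613) = -1/65613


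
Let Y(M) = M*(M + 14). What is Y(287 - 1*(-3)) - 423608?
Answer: -335448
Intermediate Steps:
Y(M) = M*(14 + M)
Y(287 - 1*(-3)) - 423608 = (287 - 1*(-3))*(14 + (287 - 1*(-3))) - 423608 = (287 + 3)*(14 + (287 + 3)) - 423608 = 290*(14 + 290) - 423608 = 290*304 - 423608 = 88160 - 423608 = -335448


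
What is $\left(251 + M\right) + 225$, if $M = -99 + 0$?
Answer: $377$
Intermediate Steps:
$M = -99$
$\left(251 + M\right) + 225 = \left(251 - 99\right) + 225 = 152 + 225 = 377$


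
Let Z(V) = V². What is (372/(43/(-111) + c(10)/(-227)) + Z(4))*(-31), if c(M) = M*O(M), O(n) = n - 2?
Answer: 281325868/18641 ≈ 15092.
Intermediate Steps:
O(n) = -2 + n
c(M) = M*(-2 + M)
(372/(43/(-111) + c(10)/(-227)) + Z(4))*(-31) = (372/(43/(-111) + (10*(-2 + 10))/(-227)) + 4²)*(-31) = (372/(43*(-1/111) + (10*8)*(-1/227)) + 16)*(-31) = (372/(-43/111 + 80*(-1/227)) + 16)*(-31) = (372/(-43/111 - 80/227) + 16)*(-31) = (372/(-18641/25197) + 16)*(-31) = (372*(-25197/18641) + 16)*(-31) = (-9373284/18641 + 16)*(-31) = -9075028/18641*(-31) = 281325868/18641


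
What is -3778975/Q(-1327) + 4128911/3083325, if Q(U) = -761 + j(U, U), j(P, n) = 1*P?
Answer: 3886809752681/2145994200 ≈ 1811.2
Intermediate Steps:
j(P, n) = P
Q(U) = -761 + U
-3778975/Q(-1327) + 4128911/3083325 = -3778975/(-761 - 1327) + 4128911/3083325 = -3778975/(-2088) + 4128911*(1/3083325) = -3778975*(-1/2088) + 4128911/3083325 = 3778975/2088 + 4128911/3083325 = 3886809752681/2145994200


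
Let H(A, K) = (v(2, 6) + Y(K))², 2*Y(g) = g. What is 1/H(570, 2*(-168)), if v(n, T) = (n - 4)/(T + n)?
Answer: 16/452929 ≈ 3.5326e-5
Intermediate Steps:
v(n, T) = (-4 + n)/(T + n)
Y(g) = g/2
H(A, K) = (-¼ + K/2)² (H(A, K) = ((-4 + 2)/(6 + 2) + K/2)² = (-2/8 + K/2)² = ((⅛)*(-2) + K/2)² = (-¼ + K/2)²)
1/H(570, 2*(-168)) = 1/((-1 + 2*(2*(-168)))²/16) = 1/((-1 + 2*(-336))²/16) = 1/((-1 - 672)²/16) = 1/((1/16)*(-673)²) = 1/((1/16)*452929) = 1/(452929/16) = 16/452929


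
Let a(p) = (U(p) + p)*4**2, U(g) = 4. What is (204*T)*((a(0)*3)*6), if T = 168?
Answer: 39481344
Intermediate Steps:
a(p) = 64 + 16*p (a(p) = (4 + p)*4**2 = (4 + p)*16 = 64 + 16*p)
(204*T)*((a(0)*3)*6) = (204*168)*(((64 + 16*0)*3)*6) = 34272*(((64 + 0)*3)*6) = 34272*((64*3)*6) = 34272*(192*6) = 34272*1152 = 39481344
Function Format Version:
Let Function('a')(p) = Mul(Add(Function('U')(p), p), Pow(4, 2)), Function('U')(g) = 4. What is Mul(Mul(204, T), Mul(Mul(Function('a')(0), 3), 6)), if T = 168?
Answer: 39481344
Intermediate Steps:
Function('a')(p) = Add(64, Mul(16, p)) (Function('a')(p) = Mul(Add(4, p), Pow(4, 2)) = Mul(Add(4, p), 16) = Add(64, Mul(16, p)))
Mul(Mul(204, T), Mul(Mul(Function('a')(0), 3), 6)) = Mul(Mul(204, 168), Mul(Mul(Add(64, Mul(16, 0)), 3), 6)) = Mul(34272, Mul(Mul(Add(64, 0), 3), 6)) = Mul(34272, Mul(Mul(64, 3), 6)) = Mul(34272, Mul(192, 6)) = Mul(34272, 1152) = 39481344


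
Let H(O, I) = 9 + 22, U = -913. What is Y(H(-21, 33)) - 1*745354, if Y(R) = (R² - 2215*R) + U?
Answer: -813971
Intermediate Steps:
H(O, I) = 31
Y(R) = -913 + R² - 2215*R (Y(R) = (R² - 2215*R) - 913 = -913 + R² - 2215*R)
Y(H(-21, 33)) - 1*745354 = (-913 + 31² - 2215*31) - 1*745354 = (-913 + 961 - 68665) - 745354 = -68617 - 745354 = -813971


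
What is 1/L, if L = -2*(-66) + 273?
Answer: 1/405 ≈ 0.0024691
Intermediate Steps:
L = 405 (L = 132 + 273 = 405)
1/L = 1/405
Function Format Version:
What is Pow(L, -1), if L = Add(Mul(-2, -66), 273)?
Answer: Rational(1, 405) ≈ 0.0024691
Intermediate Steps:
L = 405 (L = Add(132, 273) = 405)
Pow(L, -1) = Pow(405, -1) = Rational(1, 405)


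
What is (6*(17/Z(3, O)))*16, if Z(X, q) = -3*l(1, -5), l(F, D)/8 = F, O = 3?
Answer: -68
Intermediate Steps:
l(F, D) = 8*F
Z(X, q) = -24
(6*(17/Z(3, O)))*16 = (6*(17/(-24)))*16 = (6*(17*(-1/24)))*16 = (6*(-17/24))*16 = -17/4*16 = -68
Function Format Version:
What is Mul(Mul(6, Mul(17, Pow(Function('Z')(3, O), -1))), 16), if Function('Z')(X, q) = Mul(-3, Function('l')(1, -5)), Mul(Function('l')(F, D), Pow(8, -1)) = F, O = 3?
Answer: -68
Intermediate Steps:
Function('l')(F, D) = Mul(8, F)
Function('Z')(X, q) = -24 (Function('Z')(X, q) = Mul(-3, Mul(8, 1)) = Mul(-3, 8) = -24)
Mul(Mul(6, Mul(17, Pow(Function('Z')(3, O), -1))), 16) = Mul(Mul(6, Mul(17, Pow(-24, -1))), 16) = Mul(Mul(6, Mul(17, Rational(-1, 24))), 16) = Mul(Mul(6, Rational(-17, 24)), 16) = Mul(Rational(-17, 4), 16) = -68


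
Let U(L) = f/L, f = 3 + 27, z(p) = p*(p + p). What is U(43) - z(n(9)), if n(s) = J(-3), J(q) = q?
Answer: -744/43 ≈ -17.302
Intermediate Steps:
n(s) = -3
z(p) = 2*p² (z(p) = p*(2*p) = 2*p²)
f = 30
U(L) = 30/L
U(43) - z(n(9)) = 30/43 - 2*(-3)² = 30*(1/43) - 2*9 = 30/43 - 1*18 = 30/43 - 18 = -744/43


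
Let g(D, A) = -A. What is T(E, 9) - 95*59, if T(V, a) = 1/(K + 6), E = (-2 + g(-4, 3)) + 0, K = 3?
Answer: -50444/9 ≈ -5604.9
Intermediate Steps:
E = -5 (E = (-2 - 1*3) + 0 = (-2 - 3) + 0 = -5 + 0 = -5)
T(V, a) = ⅑ (T(V, a) = 1/(3 + 6) = 1/9 = ⅑)
T(E, 9) - 95*59 = ⅑ - 95*59 = ⅑ - 5605 = -50444/9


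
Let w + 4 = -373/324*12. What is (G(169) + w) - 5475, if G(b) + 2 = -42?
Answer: -149494/27 ≈ -5536.8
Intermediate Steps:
G(b) = -44 (G(b) = -2 - 42 = -44)
w = -481/27 (w = -4 - 373/324*12 = -4 - 373/27 = -481/27 ≈ -17.815)
(G(169) + w) - 5475 = (-44 - 481/27) - 5475 = -1669/27 - 5475 = -149494/27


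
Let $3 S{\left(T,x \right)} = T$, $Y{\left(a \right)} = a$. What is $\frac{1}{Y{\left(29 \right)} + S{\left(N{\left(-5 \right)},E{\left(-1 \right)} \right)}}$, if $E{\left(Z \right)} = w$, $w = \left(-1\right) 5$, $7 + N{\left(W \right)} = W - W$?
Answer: $\frac{3}{80} \approx 0.0375$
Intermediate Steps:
$N{\left(W \right)} = -7$ ($N{\left(W \right)} = -7 + \left(W - W\right) = -7 + 0 = -7$)
$w = -5$
$E{\left(Z \right)} = -5$
$S{\left(T,x \right)} = \frac{T}{3}$
$\frac{1}{Y{\left(29 \right)} + S{\left(N{\left(-5 \right)},E{\left(-1 \right)} \right)}} = \frac{1}{29 + \frac{1}{3} \left(-7\right)} = \frac{1}{29 - \frac{7}{3}} = \frac{1}{\frac{80}{3}} = \frac{3}{80}$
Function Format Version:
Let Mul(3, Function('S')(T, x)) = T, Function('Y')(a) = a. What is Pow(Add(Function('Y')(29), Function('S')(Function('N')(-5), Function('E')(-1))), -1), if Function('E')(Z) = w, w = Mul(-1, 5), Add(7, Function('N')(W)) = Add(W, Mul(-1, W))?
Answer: Rational(3, 80) ≈ 0.037500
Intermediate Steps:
Function('N')(W) = -7 (Function('N')(W) = Add(-7, Add(W, Mul(-1, W))) = Add(-7, 0) = -7)
w = -5
Function('E')(Z) = -5
Function('S')(T, x) = Mul(Rational(1, 3), T)
Pow(Add(Function('Y')(29), Function('S')(Function('N')(-5), Function('E')(-1))), -1) = Pow(Add(29, Mul(Rational(1, 3), -7)), -1) = Pow(Add(29, Rational(-7, 3)), -1) = Pow(Rational(80, 3), -1) = Rational(3, 80)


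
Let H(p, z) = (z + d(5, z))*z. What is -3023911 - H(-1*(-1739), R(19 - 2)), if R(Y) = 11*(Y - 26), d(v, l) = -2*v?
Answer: -3034702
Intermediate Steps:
R(Y) = -286 + 11*Y (R(Y) = 11*(-26 + Y) = -286 + 11*Y)
H(p, z) = z*(-10 + z) (H(p, z) = (z - 2*5)*z = (z - 10)*z = (-10 + z)*z = z*(-10 + z))
-3023911 - H(-1*(-1739), R(19 - 2)) = -3023911 - (-286 + 11*(19 - 2))*(-10 + (-286 + 11*(19 - 2))) = -3023911 - (-286 + 11*17)*(-10 + (-286 + 11*17)) = -3023911 - (-286 + 187)*(-10 + (-286 + 187)) = -3023911 - (-99)*(-10 - 99) = -3023911 - (-99)*(-109) = -3023911 - 1*10791 = -3023911 - 10791 = -3034702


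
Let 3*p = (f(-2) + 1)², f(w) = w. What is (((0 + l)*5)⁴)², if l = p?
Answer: 390625/6561 ≈ 59.537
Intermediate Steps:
p = ⅓ (p = (-2 + 1)²/3 = (⅓)*(-1)² = (⅓)*1 = ⅓ ≈ 0.33333)
l = ⅓ ≈ 0.33333
(((0 + l)*5)⁴)² = (((0 + ⅓)*5)⁴)² = (((⅓)*5)⁴)² = ((5/3)⁴)² = (625/81)² = 390625/6561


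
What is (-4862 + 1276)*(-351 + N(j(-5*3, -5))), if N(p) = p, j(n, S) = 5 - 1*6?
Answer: 1262272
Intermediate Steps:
j(n, S) = -1 (j(n, S) = 5 - 6 = -1)
(-4862 + 1276)*(-351 + N(j(-5*3, -5))) = (-4862 + 1276)*(-351 - 1) = -3586*(-352) = 1262272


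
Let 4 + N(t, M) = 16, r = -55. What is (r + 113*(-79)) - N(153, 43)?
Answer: -8994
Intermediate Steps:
N(t, M) = 12 (N(t, M) = -4 + 16 = 12)
(r + 113*(-79)) - N(153, 43) = (-55 + 113*(-79)) - 1*12 = (-55 - 8927) - 12 = -8982 - 12 = -8994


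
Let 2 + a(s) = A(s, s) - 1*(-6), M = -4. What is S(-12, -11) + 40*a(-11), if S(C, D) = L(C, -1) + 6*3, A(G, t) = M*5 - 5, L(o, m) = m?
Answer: -823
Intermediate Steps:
A(G, t) = -25 (A(G, t) = -4*5 - 5 = -20 - 5 = -25)
S(C, D) = 17 (S(C, D) = -1 + 6*3 = -1 + 18 = 17)
a(s) = -21 (a(s) = -2 + (-25 - 1*(-6)) = -2 + (-25 + 6) = -2 - 19 = -21)
S(-12, -11) + 40*a(-11) = 17 + 40*(-21) = 17 - 840 = -823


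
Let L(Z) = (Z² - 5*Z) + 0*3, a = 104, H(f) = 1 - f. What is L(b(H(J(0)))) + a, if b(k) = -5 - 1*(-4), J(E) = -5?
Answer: 110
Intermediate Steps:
b(k) = -1 (b(k) = -5 + 4 = -1)
L(Z) = Z² - 5*Z (L(Z) = (Z² - 5*Z) + 0 = Z² - 5*Z)
L(b(H(J(0)))) + a = -(-5 - 1) + 104 = -1*(-6) + 104 = 6 + 104 = 110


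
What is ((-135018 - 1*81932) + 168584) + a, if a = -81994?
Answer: -130360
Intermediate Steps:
((-135018 - 1*81932) + 168584) + a = ((-135018 - 1*81932) + 168584) - 81994 = ((-135018 - 81932) + 168584) - 81994 = (-216950 + 168584) - 81994 = -48366 - 81994 = -130360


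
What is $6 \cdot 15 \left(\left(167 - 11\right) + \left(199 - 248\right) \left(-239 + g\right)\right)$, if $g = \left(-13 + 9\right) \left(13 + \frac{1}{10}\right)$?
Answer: $1299114$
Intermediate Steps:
$g = - \frac{262}{5}$ ($g = - 4 \left(13 + \frac{1}{10}\right) = \left(-4\right) \frac{131}{10} = - \frac{262}{5} \approx -52.4$)
$6 \cdot 15 \left(\left(167 - 11\right) + \left(199 - 248\right) \left(-239 + g\right)\right) = 6 \cdot 15 \left(\left(167 - 11\right) + \left(199 - 248\right) \left(-239 - \frac{262}{5}\right)\right) = 90 \left(\left(167 - 11\right) - - \frac{71393}{5}\right) = 90 \left(156 + \frac{71393}{5}\right) = 90 \cdot \frac{72173}{5} = 1299114$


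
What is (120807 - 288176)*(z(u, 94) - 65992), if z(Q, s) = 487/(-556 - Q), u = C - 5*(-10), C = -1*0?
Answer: 6693360627791/606 ≈ 1.1045e+10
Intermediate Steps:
C = 0
u = 50 (u = 0 - 5*(-10) = 0 + 50 = 50)
(120807 - 288176)*(z(u, 94) - 65992) = (120807 - 288176)*(-487/(556 + 50) - 65992) = -167369*(-487/606 - 65992) = -167369*(-39991639/606) = 6693360627791/606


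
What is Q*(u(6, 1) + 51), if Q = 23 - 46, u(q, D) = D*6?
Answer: -1311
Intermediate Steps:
u(q, D) = 6*D
Q = -23
Q*(u(6, 1) + 51) = -23*(6*1 + 51) = -23*(6 + 51) = -23*57 = -1311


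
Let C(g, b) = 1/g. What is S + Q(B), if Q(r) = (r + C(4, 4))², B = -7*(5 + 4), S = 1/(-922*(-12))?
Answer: 87130385/22128 ≈ 3937.6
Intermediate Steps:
S = 1/11064 ≈ 9.0383e-5
B = -63 (B = -7*9 = -63)
Q(r) = (¼ + r)² (Q(r) = (r + 1/4)² = (r + ¼)² = (¼ + r)²)
S + Q(B) = 1/11064 + (1 + 4*(-63))²/16 = 1/11064 + (1 - 252)²/16 = 1/11064 + (1/16)*(-251)² = 1/11064 + (1/16)*63001 = 1/11064 + 63001/16 = 87130385/22128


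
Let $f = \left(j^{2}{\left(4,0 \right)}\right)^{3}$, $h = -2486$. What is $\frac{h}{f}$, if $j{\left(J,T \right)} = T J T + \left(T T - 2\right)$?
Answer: $- \frac{1243}{32} \approx -38.844$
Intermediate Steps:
$j{\left(J,T \right)} = -2 + T^{2} + J T^{2}$ ($j{\left(J,T \right)} = J T T + \left(T^{2} - 2\right) = J T^{2} + \left(-2 + T^{2}\right) = -2 + T^{2} + J T^{2}$)
$f = 64$ ($f = \left(\left(-2 + 0^{2} + 4 \cdot 0^{2}\right)^{2}\right)^{3} = \left(\left(-2 + 0 + 4 \cdot 0\right)^{2}\right)^{3} = \left(\left(-2 + 0 + 0\right)^{2}\right)^{3} = \left(\left(-2\right)^{2}\right)^{3} = 4^{3} = 64$)
$\frac{h}{f} = - \frac{2486}{64} = \left(-2486\right) \frac{1}{64} = - \frac{1243}{32}$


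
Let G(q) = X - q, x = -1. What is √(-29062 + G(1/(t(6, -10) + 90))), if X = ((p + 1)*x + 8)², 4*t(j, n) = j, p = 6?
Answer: I*√973224195/183 ≈ 170.47*I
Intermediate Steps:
t(j, n) = j/4
X = 1 (X = ((6 + 1)*(-1) + 8)² = (7*(-1) + 8)² = (-7 + 8)² = 1² = 1)
G(q) = 1 - q
√(-29062 + G(1/(t(6, -10) + 90))) = √(-29062 + (1 - 1/((¼)*6 + 90))) = √(-29062 + (1 - 1/(3/2 + 90))) = √(-29062 + (1 - 1/183/2)) = √(-29062 + (1 - 1*2/183)) = √(-29062 + (1 - 2/183)) = √(-29062 + 181/183) = √(-5318165/183) = I*√973224195/183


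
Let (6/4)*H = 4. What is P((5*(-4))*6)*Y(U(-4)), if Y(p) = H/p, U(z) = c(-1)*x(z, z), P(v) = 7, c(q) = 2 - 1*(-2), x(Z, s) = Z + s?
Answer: -7/12 ≈ -0.58333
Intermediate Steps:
c(q) = 4 (c(q) = 2 + 2 = 4)
H = 8/3 (H = (⅔)*4 = 8/3 ≈ 2.6667)
U(z) = 8*z (U(z) = 4*(z + z) = 4*(2*z) = 8*z)
Y(p) = 8/(3*p)
P((5*(-4))*6)*Y(U(-4)) = 7*(8/(3*((8*(-4))))) = 7*((8/3)/(-32)) = 7*((8/3)*(-1/32)) = 7*(-1/12) = -7/12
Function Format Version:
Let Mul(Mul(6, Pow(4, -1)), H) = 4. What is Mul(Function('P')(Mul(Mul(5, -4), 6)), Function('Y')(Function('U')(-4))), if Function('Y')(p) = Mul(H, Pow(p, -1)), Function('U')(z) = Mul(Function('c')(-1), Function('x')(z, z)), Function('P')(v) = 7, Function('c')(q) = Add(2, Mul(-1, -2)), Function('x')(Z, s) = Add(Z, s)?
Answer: Rational(-7, 12) ≈ -0.58333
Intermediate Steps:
Function('c')(q) = 4 (Function('c')(q) = Add(2, 2) = 4)
H = Rational(8, 3) (H = Mul(Rational(2, 3), 4) = Rational(8, 3) ≈ 2.6667)
Function('U')(z) = Mul(8, z) (Function('U')(z) = Mul(4, Add(z, z)) = Mul(4, Mul(2, z)) = Mul(8, z))
Function('Y')(p) = Mul(Rational(8, 3), Pow(p, -1))
Mul(Function('P')(Mul(Mul(5, -4), 6)), Function('Y')(Function('U')(-4))) = Mul(7, Mul(Rational(8, 3), Pow(Mul(8, -4), -1))) = Mul(7, Mul(Rational(8, 3), Pow(-32, -1))) = Mul(7, Mul(Rational(8, 3), Rational(-1, 32))) = Mul(7, Rational(-1, 12)) = Rational(-7, 12)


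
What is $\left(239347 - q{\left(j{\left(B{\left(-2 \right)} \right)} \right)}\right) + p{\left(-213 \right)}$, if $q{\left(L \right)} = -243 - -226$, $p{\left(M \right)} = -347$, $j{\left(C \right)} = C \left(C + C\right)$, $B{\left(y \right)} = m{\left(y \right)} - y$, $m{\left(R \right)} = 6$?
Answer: $239017$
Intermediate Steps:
$B{\left(y \right)} = 6 - y$
$j{\left(C \right)} = 2 C^{2}$ ($j{\left(C \right)} = C 2 C = 2 C^{2}$)
$q{\left(L \right)} = -17$ ($q{\left(L \right)} = -243 + 226 = -17$)
$\left(239347 - q{\left(j{\left(B{\left(-2 \right)} \right)} \right)}\right) + p{\left(-213 \right)} = \left(239347 - -17\right) - 347 = \left(239347 + 17\right) - 347 = 239364 - 347 = 239017$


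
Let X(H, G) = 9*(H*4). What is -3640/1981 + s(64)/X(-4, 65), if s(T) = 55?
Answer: -90445/40752 ≈ -2.2194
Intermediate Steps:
X(H, G) = 36*H (X(H, G) = 9*(4*H) = 36*H)
-3640/1981 + s(64)/X(-4, 65) = -3640/1981 + 55/((36*(-4))) = -3640*1/1981 + 55/(-144) = -520/283 + 55*(-1/144) = -520/283 - 55/144 = -90445/40752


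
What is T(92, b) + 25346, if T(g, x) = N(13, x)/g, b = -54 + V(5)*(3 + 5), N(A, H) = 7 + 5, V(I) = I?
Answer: 582961/23 ≈ 25346.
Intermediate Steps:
N(A, H) = 12
b = -14 (b = -54 + 5*(3 + 5) = -54 + 5*8 = -54 + 40 = -14)
T(g, x) = 12/g
T(92, b) + 25346 = 12/92 + 25346 = 12*(1/92) + 25346 = 3/23 + 25346 = 582961/23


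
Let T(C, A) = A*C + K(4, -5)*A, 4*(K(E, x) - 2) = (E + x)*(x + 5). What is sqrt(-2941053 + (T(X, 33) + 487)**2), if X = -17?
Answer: I*sqrt(2940989) ≈ 1714.9*I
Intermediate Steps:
K(E, x) = 2 + (5 + x)*(E + x)/4 (K(E, x) = 2 + ((E + x)*(x + 5))/4 = 2 + ((E + x)*(5 + x))/4 = 2 + ((5 + x)*(E + x))/4 = 2 + (5 + x)*(E + x)/4)
T(C, A) = 2*A + A*C (T(C, A) = A*C + (2 + (1/4)*(-5)**2 + (5/4)*4 + (5/4)*(-5) + (1/4)*4*(-5))*A = A*C + (2 + (1/4)*25 + 5 - 25/4 - 5)*A = A*C + (2 + 25/4 + 5 - 25/4 - 5)*A = A*C + 2*A = 2*A + A*C)
sqrt(-2941053 + (T(X, 33) + 487)**2) = sqrt(-2941053 + (33*(2 - 17) + 487)**2) = sqrt(-2941053 + (33*(-15) + 487)**2) = sqrt(-2941053 + (-495 + 487)**2) = sqrt(-2941053 + (-8)**2) = sqrt(-2941053 + 64) = sqrt(-2940989) = I*sqrt(2940989)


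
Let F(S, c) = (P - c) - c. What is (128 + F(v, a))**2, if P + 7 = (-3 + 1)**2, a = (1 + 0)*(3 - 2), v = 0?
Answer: 15129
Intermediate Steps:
a = 1 (a = 1*1 = 1)
P = -3 (P = -7 + (-3 + 1)**2 = -7 + (-2)**2 = -7 + 4 = -3)
F(S, c) = -3 - 2*c (F(S, c) = (-3 - c) - c = -3 - 2*c)
(128 + F(v, a))**2 = (128 + (-3 - 2*1))**2 = (128 + (-3 - 2))**2 = (128 - 5)**2 = 123**2 = 15129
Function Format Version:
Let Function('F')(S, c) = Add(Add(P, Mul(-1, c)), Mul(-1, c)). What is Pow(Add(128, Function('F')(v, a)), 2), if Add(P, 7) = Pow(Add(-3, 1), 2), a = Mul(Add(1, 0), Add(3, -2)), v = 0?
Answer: 15129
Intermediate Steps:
a = 1 (a = Mul(1, 1) = 1)
P = -3 (P = Add(-7, Pow(Add(-3, 1), 2)) = Add(-7, Pow(-2, 2)) = Add(-7, 4) = -3)
Function('F')(S, c) = Add(-3, Mul(-2, c)) (Function('F')(S, c) = Add(Add(-3, Mul(-1, c)), Mul(-1, c)) = Add(-3, Mul(-2, c)))
Pow(Add(128, Function('F')(v, a)), 2) = Pow(Add(128, Add(-3, Mul(-2, 1))), 2) = Pow(Add(128, Add(-3, -2)), 2) = Pow(Add(128, -5), 2) = Pow(123, 2) = 15129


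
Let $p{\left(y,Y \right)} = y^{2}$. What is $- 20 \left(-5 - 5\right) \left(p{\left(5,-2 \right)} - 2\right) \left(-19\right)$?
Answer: $-87400$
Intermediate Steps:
$- 20 \left(-5 - 5\right) \left(p{\left(5,-2 \right)} - 2\right) \left(-19\right) = - 20 \left(-5 - 5\right) \left(5^{2} - 2\right) \left(-19\right) = - 20 \left(- 10 \left(25 - 2\right)\right) \left(-19\right) = - 20 \left(\left(-10\right) 23\right) \left(-19\right) = \left(-20\right) \left(-230\right) \left(-19\right) = 4600 \left(-19\right) = -87400$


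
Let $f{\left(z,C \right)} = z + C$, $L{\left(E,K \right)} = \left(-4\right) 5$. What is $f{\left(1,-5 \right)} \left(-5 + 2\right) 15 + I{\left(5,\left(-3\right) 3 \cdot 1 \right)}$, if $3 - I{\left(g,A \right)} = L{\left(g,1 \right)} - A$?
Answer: $194$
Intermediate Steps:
$L{\left(E,K \right)} = -20$
$f{\left(z,C \right)} = C + z$
$I{\left(g,A \right)} = 23 + A$ ($I{\left(g,A \right)} = 3 - \left(-20 - A\right) = 3 + \left(20 + A\right) = 23 + A$)
$f{\left(1,-5 \right)} \left(-5 + 2\right) 15 + I{\left(5,\left(-3\right) 3 \cdot 1 \right)} = \left(-5 + 1\right) \left(-5 + 2\right) 15 + \left(23 + \left(-3\right) 3 \cdot 1\right) = \left(-4\right) \left(-3\right) 15 + \left(23 - 9\right) = 12 \cdot 15 + \left(23 - 9\right) = 180 + 14 = 194$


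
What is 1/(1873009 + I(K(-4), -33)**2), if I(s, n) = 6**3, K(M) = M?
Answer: 1/1919665 ≈ 5.2092e-7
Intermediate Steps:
I(s, n) = 216
1/(1873009 + I(K(-4), -33)**2) = 1/(1873009 + 216**2) = 1/(1873009 + 46656) = 1/1919665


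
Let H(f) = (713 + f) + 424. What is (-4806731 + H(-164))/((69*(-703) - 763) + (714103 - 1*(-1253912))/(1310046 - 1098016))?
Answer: 29113281964/298421431 ≈ 97.558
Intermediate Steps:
H(f) = 1137 + f
(-4806731 + H(-164))/((69*(-703) - 763) + (714103 - 1*(-1253912))/(1310046 - 1098016)) = (-4806731 + (1137 - 164))/((69*(-703) - 763) + (714103 - 1*(-1253912))/(1310046 - 1098016)) = (-4806731 + 973)/((-48507 - 763) + (714103 + 1253912)/212030) = -4805758/(-49270 + 1968015*(1/212030)) = -4805758/(-49270 + 56229/6058) = -4805758/(-298421431/6058) = -4805758*(-6058/298421431) = 29113281964/298421431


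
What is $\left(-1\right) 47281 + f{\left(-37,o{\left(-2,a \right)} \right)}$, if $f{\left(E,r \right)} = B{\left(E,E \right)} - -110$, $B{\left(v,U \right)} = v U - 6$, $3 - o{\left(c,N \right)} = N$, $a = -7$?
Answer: $-45808$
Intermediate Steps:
$o{\left(c,N \right)} = 3 - N$
$B{\left(v,U \right)} = -6 + U v$ ($B{\left(v,U \right)} = U v - 6 = -6 + U v$)
$f{\left(E,r \right)} = 104 + E^{2}$ ($f{\left(E,r \right)} = \left(-6 + E E\right) - -110 = \left(-6 + E^{2}\right) + 110 = 104 + E^{2}$)
$\left(-1\right) 47281 + f{\left(-37,o{\left(-2,a \right)} \right)} = \left(-1\right) 47281 + \left(104 + \left(-37\right)^{2}\right) = -47281 + \left(104 + 1369\right) = -47281 + 1473 = -45808$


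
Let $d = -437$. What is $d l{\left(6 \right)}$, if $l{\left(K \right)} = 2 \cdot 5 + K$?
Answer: $-6992$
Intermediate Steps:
$l{\left(K \right)} = 10 + K$
$d l{\left(6 \right)} = - 437 \left(10 + 6\right) = \left(-437\right) 16 = -6992$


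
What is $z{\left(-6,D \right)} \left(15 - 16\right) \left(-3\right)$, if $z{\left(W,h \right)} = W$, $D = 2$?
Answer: $-18$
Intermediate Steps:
$z{\left(-6,D \right)} \left(15 - 16\right) \left(-3\right) = - 6 \left(15 - 16\right) \left(-3\right) = \left(-6\right) \left(-1\right) \left(-3\right) = 6 \left(-3\right) = -18$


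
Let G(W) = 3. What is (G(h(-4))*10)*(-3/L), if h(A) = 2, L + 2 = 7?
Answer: -18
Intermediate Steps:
L = 5 (L = -2 + 7 = 5)
(G(h(-4))*10)*(-3/L) = (3*10)*(-3/5) = 30*(-3*⅕) = 30*(-⅗) = -18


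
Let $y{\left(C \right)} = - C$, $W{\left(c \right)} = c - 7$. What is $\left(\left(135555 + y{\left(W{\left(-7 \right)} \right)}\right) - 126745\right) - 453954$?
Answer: $-445130$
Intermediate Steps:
$W{\left(c \right)} = -7 + c$
$\left(\left(135555 + y{\left(W{\left(-7 \right)} \right)}\right) - 126745\right) - 453954 = \left(\left(135555 - \left(-7 - 7\right)\right) - 126745\right) - 453954 = \left(\left(135555 - -14\right) - 126745\right) - 453954 = \left(\left(135555 + 14\right) - 126745\right) - 453954 = \left(135569 - 126745\right) - 453954 = 8824 - 453954 = -445130$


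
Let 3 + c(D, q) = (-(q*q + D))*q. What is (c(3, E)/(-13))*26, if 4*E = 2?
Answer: 37/4 ≈ 9.2500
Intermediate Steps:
E = 1/2 (E = (1/4)*2 = 1/2 ≈ 0.50000)
c(D, q) = -3 + q*(-D - q**2) (c(D, q) = -3 + (-(q*q + D))*q = -3 + (-(q**2 + D))*q = -3 + (-(D + q**2))*q = -3 + (-D - q**2)*q = -3 + q*(-D - q**2))
(c(3, E)/(-13))*26 = ((-3 - (1/2)**3 - 1*3*1/2)/(-13))*26 = -(-3 - 1*1/8 - 3/2)/13*26 = -(-3 - 1/8 - 3/2)/13*26 = -1/13*(-37/8)*26 = (37/104)*26 = 37/4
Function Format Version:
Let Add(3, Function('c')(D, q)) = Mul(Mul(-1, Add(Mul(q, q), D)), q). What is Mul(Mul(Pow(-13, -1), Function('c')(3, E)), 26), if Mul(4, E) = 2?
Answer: Rational(37, 4) ≈ 9.2500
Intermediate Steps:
E = Rational(1, 2) (E = Mul(Rational(1, 4), 2) = Rational(1, 2) ≈ 0.50000)
Function('c')(D, q) = Add(-3, Mul(q, Add(Mul(-1, D), Mul(-1, Pow(q, 2))))) (Function('c')(D, q) = Add(-3, Mul(Mul(-1, Add(Mul(q, q), D)), q)) = Add(-3, Mul(Mul(-1, Add(Pow(q, 2), D)), q)) = Add(-3, Mul(Mul(-1, Add(D, Pow(q, 2))), q)) = Add(-3, Mul(Add(Mul(-1, D), Mul(-1, Pow(q, 2))), q)) = Add(-3, Mul(q, Add(Mul(-1, D), Mul(-1, Pow(q, 2))))))
Mul(Mul(Pow(-13, -1), Function('c')(3, E)), 26) = Mul(Mul(Pow(-13, -1), Add(-3, Mul(-1, Pow(Rational(1, 2), 3)), Mul(-1, 3, Rational(1, 2)))), 26) = Mul(Mul(Rational(-1, 13), Add(-3, Mul(-1, Rational(1, 8)), Rational(-3, 2))), 26) = Mul(Mul(Rational(-1, 13), Add(-3, Rational(-1, 8), Rational(-3, 2))), 26) = Mul(Mul(Rational(-1, 13), Rational(-37, 8)), 26) = Mul(Rational(37, 104), 26) = Rational(37, 4)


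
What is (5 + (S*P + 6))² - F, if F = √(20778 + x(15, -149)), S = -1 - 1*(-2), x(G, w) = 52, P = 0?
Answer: 121 - √20830 ≈ -23.326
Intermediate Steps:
S = 1 (S = -1 + 2 = 1)
F = √20830 (F = √(20778 + 52) = √20830 ≈ 144.33)
(5 + (S*P + 6))² - F = (5 + (1*0 + 6))² - √20830 = (5 + (0 + 6))² - √20830 = (5 + 6)² - √20830 = 11² - √20830 = 121 - √20830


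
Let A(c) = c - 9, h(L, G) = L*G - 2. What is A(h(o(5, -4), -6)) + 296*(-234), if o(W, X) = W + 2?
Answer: -69317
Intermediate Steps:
o(W, X) = 2 + W
h(L, G) = -2 + G*L (h(L, G) = G*L - 2 = -2 + G*L)
A(c) = -9 + c
A(h(o(5, -4), -6)) + 296*(-234) = (-9 + (-2 - 6*(2 + 5))) + 296*(-234) = (-9 + (-2 - 6*7)) - 69264 = (-9 + (-2 - 42)) - 69264 = (-9 - 44) - 69264 = -53 - 69264 = -69317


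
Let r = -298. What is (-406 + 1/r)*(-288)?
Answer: 17422416/149 ≈ 1.1693e+5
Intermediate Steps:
(-406 + 1/r)*(-288) = (-406 + 1/(-298))*(-288) = (-406 + 1*(-1/298))*(-288) = (-406 - 1/298)*(-288) = -120989/298*(-288) = 17422416/149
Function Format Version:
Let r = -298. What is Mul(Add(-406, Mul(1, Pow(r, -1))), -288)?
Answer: Rational(17422416, 149) ≈ 1.1693e+5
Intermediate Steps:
Mul(Add(-406, Mul(1, Pow(r, -1))), -288) = Mul(Add(-406, Mul(1, Pow(-298, -1))), -288) = Mul(Add(-406, Mul(1, Rational(-1, 298))), -288) = Mul(Add(-406, Rational(-1, 298)), -288) = Mul(Rational(-120989, 298), -288) = Rational(17422416, 149)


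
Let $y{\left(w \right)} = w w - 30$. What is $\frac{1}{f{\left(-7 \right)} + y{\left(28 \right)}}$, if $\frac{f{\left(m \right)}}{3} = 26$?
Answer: $\frac{1}{832} \approx 0.0012019$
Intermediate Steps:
$f{\left(m \right)} = 78$ ($f{\left(m \right)} = 3 \cdot 26 = 78$)
$y{\left(w \right)} = -30 + w^{2}$ ($y{\left(w \right)} = w^{2} - 30 = -30 + w^{2}$)
$\frac{1}{f{\left(-7 \right)} + y{\left(28 \right)}} = \frac{1}{78 - \left(30 - 28^{2}\right)} = \frac{1}{78 + \left(-30 + 784\right)} = \frac{1}{78 + 754} = \frac{1}{832}$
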